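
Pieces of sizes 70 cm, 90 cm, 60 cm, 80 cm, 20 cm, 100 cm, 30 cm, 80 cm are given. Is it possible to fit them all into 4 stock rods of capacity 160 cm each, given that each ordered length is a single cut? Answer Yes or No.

Yes

A valid assignment using 4 stock rods:
  stock rod 1: 100 + 60 = 160
  stock rod 2: 90 + 70 = 160
  stock rod 3: 80 + 80 = 160
  stock rod 4: 30 + 20 = 50
Every load is within 160 cm, so 4 stock rods suffice.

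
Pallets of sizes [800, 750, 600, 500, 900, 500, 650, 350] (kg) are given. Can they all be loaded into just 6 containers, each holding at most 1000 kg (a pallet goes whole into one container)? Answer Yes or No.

A valid assignment using 6 containers:
  container 1: 900 = 900
  container 2: 800 = 800
  container 3: 750 = 750
  container 4: 650 + 350 = 1000
  container 5: 600 = 600
  container 6: 500 + 500 = 1000
Every load is within 1000 kg, so 6 containers suffice.

Yes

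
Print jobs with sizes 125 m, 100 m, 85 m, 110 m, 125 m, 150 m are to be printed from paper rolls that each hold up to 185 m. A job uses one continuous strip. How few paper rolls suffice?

Total = 150 + 125 + 125 + 110 + 100 + 85 = 695 m.
Lower bound: ⌈695/185⌉ = 4 paper rolls.
Also, 5 print jobs each exceed 185/2 m, and no two of those can share a roll, so at least 5 paper rolls are needed.
A packing using 5 paper rolls:
  roll 1: 150 = 150
  roll 2: 125 = 125
  roll 3: 125 = 125
  roll 4: 110 = 110
  roll 5: 100 + 85 = 185
This matches the lower bound, so 5 is optimal.

5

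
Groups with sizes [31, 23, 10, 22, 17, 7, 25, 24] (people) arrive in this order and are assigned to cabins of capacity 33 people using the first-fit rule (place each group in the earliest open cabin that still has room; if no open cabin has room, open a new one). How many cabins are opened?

6

  31 → cabin 1 (new)  [load 31/33]
  23 → cabin 2 (new)  [load 23/33]
  10 → cabin 2  [load 33/33]
  22 → cabin 3 (new)  [load 22/33]
  17 → cabin 4 (new)  [load 17/33]
  7 → cabin 3  [load 29/33]
  25 → cabin 5 (new)  [load 25/33]
  24 → cabin 6 (new)  [load 24/33]
6 cabins opened.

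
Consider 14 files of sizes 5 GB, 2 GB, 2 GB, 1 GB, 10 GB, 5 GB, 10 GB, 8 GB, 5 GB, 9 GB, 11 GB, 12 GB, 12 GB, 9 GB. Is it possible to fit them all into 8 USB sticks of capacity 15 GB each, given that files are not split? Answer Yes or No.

A valid assignment using 8 USB sticks:
  USB stick 1: 12 + 2 + 1 = 15
  USB stick 2: 12 + 2 = 14
  USB stick 3: 11 = 11
  USB stick 4: 10 + 5 = 15
  USB stick 5: 10 + 5 = 15
  USB stick 6: 9 + 5 = 14
  USB stick 7: 9 = 9
  USB stick 8: 8 = 8
Every load is within 15 GB, so 8 USB sticks suffice.

Yes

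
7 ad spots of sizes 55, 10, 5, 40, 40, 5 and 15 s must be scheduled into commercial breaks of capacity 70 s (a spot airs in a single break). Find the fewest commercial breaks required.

3

Total = 55 + 40 + 40 + 15 + 10 + 5 + 5 = 170 s.
Lower bound: ⌈170/70⌉ = 3 commercial breaks.
A packing using 3 commercial breaks:
  break 1: 55 + 15 = 70
  break 2: 40 + 10 + 5 + 5 = 60
  break 3: 40 = 40
This matches the lower bound, so 3 is optimal.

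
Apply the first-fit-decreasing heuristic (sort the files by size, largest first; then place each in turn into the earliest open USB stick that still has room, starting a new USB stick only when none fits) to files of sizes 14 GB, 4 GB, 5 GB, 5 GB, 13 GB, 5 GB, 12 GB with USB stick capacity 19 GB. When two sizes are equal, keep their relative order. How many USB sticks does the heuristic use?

Sorted descending: 14, 13, 12, 5, 5, 5, 4.
  14 → USB stick 1 (new)  [load 14/19]
  13 → USB stick 2 (new)  [load 13/19]
  12 → USB stick 3 (new)  [load 12/19]
  5 → USB stick 1  [load 19/19]
  5 → USB stick 2  [load 18/19]
  5 → USB stick 3  [load 17/19]
  4 → USB stick 4 (new)  [load 4/19]
4 USB sticks opened.

4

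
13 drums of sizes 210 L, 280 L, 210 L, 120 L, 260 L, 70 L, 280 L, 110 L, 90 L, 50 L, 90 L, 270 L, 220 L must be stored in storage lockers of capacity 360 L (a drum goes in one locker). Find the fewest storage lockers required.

Total = 280 + 280 + 270 + 260 + 220 + 210 + 210 + 120 + 110 + 90 + 90 + 70 + 50 = 2260 L.
Lower bound: ⌈2260/360⌉ = 7 storage lockers.
A packing using 7 storage lockers:
  locker 1: 280 + 70 = 350
  locker 2: 280 + 50 = 330
  locker 3: 270 + 90 = 360
  locker 4: 260 + 90 = 350
  locker 5: 220 + 120 = 340
  locker 6: 210 + 110 = 320
  locker 7: 210 = 210
This matches the lower bound, so 7 is optimal.

7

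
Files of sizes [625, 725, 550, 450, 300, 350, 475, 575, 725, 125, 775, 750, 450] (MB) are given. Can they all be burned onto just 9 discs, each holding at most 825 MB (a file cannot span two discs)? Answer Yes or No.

Total = 6875 MB; ⌈6875/825⌉ = 9.
10 files each exceed half the capacity and cannot share a disc, forcing at least 10 discs.
At least 10 discs are required, but only 9 are allowed.

No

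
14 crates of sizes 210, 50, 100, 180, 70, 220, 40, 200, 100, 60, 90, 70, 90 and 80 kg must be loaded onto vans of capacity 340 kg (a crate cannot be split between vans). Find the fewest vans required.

Total = 220 + 210 + 200 + 180 + 100 + 100 + 90 + 90 + 80 + 70 + 70 + 60 + 50 + 40 = 1560 kg.
Lower bound: ⌈1560/340⌉ = 5 vans.
A packing using 5 vans:
  van 1: 220 + 100 = 320
  van 2: 210 + 100 = 310
  van 3: 200 + 90 + 50 = 340
  van 4: 180 + 90 + 70 = 340
  van 5: 80 + 70 + 60 + 40 = 250
This matches the lower bound, so 5 is optimal.

5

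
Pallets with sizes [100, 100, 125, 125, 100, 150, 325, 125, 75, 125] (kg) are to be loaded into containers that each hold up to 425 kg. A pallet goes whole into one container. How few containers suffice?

Total = 325 + 150 + 125 + 125 + 125 + 125 + 100 + 100 + 100 + 75 = 1350 kg.
Lower bound: ⌈1350/425⌉ = 4 containers.
A packing using 4 containers:
  container 1: 325 + 100 = 425
  container 2: 150 + 125 + 125 = 400
  container 3: 125 + 125 + 100 + 75 = 425
  container 4: 100 = 100
This matches the lower bound, so 4 is optimal.

4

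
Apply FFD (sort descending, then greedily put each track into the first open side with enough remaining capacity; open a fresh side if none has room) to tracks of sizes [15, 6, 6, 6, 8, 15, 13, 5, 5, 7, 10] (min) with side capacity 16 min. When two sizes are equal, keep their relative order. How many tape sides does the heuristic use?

7

Sorted descending: 15, 15, 13, 10, 8, 7, 6, 6, 6, 5, 5.
  15 → side 1 (new)  [load 15/16]
  15 → side 2 (new)  [load 15/16]
  13 → side 3 (new)  [load 13/16]
  10 → side 4 (new)  [load 10/16]
  8 → side 5 (new)  [load 8/16]
  7 → side 5  [load 15/16]
  6 → side 4  [load 16/16]
  6 → side 6 (new)  [load 6/16]
  6 → side 6  [load 12/16]
  5 → side 7 (new)  [load 5/16]
  5 → side 7  [load 10/16]
7 tape sides opened.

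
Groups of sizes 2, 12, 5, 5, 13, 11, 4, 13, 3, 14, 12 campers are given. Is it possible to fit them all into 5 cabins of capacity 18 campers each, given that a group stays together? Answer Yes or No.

No

Total = 94 campers; ⌈94/18⌉ = 6.
At least 6 cabins are required, but only 5 are allowed.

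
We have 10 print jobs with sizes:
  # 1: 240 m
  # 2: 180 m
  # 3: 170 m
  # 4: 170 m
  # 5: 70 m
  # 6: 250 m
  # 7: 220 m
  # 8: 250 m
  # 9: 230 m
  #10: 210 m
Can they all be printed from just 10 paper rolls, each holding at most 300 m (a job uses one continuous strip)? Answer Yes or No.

Yes

A valid assignment using 9 paper rolls:
  roll 1: 250 = 250
  roll 2: 250 = 250
  roll 3: 240 = 240
  roll 4: 230 + 70 = 300
  roll 5: 220 = 220
  roll 6: 210 = 210
  roll 7: 180 = 180
  roll 8: 170 = 170
  roll 9: 170 = 170
That uses only 9 ≤ 10, so 10 paper rolls are enough.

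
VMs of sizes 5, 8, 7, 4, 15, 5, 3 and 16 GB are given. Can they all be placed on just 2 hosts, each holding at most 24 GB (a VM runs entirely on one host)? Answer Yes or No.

No

Total = 63 GB; ⌈63/24⌉ = 3.
At least 3 hosts are required, but only 2 are allowed.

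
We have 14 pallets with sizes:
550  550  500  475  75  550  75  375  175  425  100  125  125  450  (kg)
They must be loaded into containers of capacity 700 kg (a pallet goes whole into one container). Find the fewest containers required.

Total = 550 + 550 + 550 + 500 + 475 + 450 + 425 + 375 + 175 + 125 + 125 + 100 + 75 + 75 = 4550 kg.
Lower bound: ⌈4550/700⌉ = 7 containers.
Also, 8 pallets each exceed 350 kg, and no two of those can share a container, so at least 8 containers are needed.
A packing using 8 containers:
  container 1: 550 + 125 = 675
  container 2: 550 + 125 = 675
  container 3: 550 + 100 = 650
  container 4: 500 + 175 = 675
  container 5: 475 + 75 + 75 = 625
  container 6: 450 = 450
  container 7: 425 = 425
  container 8: 375 = 375
This matches the lower bound, so 8 is optimal.

8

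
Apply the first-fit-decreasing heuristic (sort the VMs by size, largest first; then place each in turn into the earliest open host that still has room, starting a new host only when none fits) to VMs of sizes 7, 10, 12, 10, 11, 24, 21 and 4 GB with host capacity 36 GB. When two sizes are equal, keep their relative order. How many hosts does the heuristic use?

Sorted descending: 24, 21, 12, 11, 10, 10, 7, 4.
  24 → host 1 (new)  [load 24/36]
  21 → host 2 (new)  [load 21/36]
  12 → host 1  [load 36/36]
  11 → host 2  [load 32/36]
  10 → host 3 (new)  [load 10/36]
  10 → host 3  [load 20/36]
  7 → host 3  [load 27/36]
  4 → host 2  [load 36/36]
3 hosts opened.

3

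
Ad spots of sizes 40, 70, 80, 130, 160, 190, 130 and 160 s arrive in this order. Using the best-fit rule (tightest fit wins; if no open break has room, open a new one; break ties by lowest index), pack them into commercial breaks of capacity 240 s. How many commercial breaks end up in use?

6

  40 → break 1 (new)  [load 40/240]
  70 → break 1  [load 110/240]
  80 → break 1  [load 190/240]
  130 → break 2 (new)  [load 130/240]
  160 → break 3 (new)  [load 160/240]
  190 → break 4 (new)  [load 190/240]
  130 → break 5 (new)  [load 130/240]
  160 → break 6 (new)  [load 160/240]
6 commercial breaks opened.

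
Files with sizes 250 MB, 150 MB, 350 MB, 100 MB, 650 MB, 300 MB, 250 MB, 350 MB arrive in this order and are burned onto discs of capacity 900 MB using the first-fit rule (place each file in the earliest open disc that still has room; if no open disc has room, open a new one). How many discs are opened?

3

  250 → disc 1 (new)  [load 250/900]
  150 → disc 1  [load 400/900]
  350 → disc 1  [load 750/900]
  100 → disc 1  [load 850/900]
  650 → disc 2 (new)  [load 650/900]
  300 → disc 3 (new)  [load 300/900]
  250 → disc 2  [load 900/900]
  350 → disc 3  [load 650/900]
3 discs opened.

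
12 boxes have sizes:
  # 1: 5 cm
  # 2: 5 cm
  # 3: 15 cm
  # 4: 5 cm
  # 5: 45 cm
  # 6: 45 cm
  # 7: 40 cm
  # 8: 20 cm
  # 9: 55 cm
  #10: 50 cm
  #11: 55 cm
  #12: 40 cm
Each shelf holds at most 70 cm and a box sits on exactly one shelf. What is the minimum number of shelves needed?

7

Total = 55 + 55 + 50 + 45 + 45 + 40 + 40 + 20 + 15 + 5 + 5 + 5 = 380 cm.
Lower bound: ⌈380/70⌉ = 6 shelves.
Also, 7 boxes each exceed 35 cm, and no two of those can share a shelf, so at least 7 shelves are needed.
A packing using 7 shelves:
  shelf 1: 55 + 15 = 70
  shelf 2: 55 + 5 + 5 + 5 = 70
  shelf 3: 50 + 20 = 70
  shelf 4: 45 = 45
  shelf 5: 45 = 45
  shelf 6: 40 = 40
  shelf 7: 40 = 40
This matches the lower bound, so 7 is optimal.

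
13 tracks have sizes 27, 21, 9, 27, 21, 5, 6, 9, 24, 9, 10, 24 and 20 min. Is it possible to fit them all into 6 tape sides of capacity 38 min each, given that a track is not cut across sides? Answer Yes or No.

Total = 212 min; ⌈212/38⌉ = 6.
7 tracks each exceed half the capacity and cannot share a side, forcing at least 7 tape sides.
At least 7 tape sides are required, but only 6 are allowed.

No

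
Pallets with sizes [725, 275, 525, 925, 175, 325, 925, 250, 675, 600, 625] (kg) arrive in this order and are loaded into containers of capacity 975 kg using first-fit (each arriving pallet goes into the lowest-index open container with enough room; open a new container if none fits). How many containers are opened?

  725 → container 1 (new)  [load 725/975]
  275 → container 2 (new)  [load 275/975]
  525 → container 2  [load 800/975]
  925 → container 3 (new)  [load 925/975]
  175 → container 1  [load 900/975]
  325 → container 4 (new)  [load 325/975]
  925 → container 5 (new)  [load 925/975]
  250 → container 4  [load 575/975]
  675 → container 6 (new)  [load 675/975]
  600 → container 7 (new)  [load 600/975]
  625 → container 8 (new)  [load 625/975]
8 containers opened.

8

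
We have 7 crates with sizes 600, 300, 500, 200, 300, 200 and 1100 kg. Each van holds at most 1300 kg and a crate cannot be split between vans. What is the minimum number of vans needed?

3

Total = 1100 + 600 + 500 + 300 + 300 + 200 + 200 = 3200 kg.
Lower bound: ⌈3200/1300⌉ = 3 vans.
A packing using 3 vans:
  van 1: 1100 + 200 = 1300
  van 2: 600 + 500 + 200 = 1300
  van 3: 300 + 300 = 600
This matches the lower bound, so 3 is optimal.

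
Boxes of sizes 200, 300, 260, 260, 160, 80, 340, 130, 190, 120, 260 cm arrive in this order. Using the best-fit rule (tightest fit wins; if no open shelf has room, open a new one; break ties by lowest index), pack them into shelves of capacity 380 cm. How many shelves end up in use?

  200 → shelf 1 (new)  [load 200/380]
  300 → shelf 2 (new)  [load 300/380]
  260 → shelf 3 (new)  [load 260/380]
  260 → shelf 4 (new)  [load 260/380]
  160 → shelf 1  [load 360/380]
  80 → shelf 2  [load 380/380]
  340 → shelf 5 (new)  [load 340/380]
  130 → shelf 6 (new)  [load 130/380]
  190 → shelf 6  [load 320/380]
  120 → shelf 3  [load 380/380]
  260 → shelf 7 (new)  [load 260/380]
7 shelves opened.

7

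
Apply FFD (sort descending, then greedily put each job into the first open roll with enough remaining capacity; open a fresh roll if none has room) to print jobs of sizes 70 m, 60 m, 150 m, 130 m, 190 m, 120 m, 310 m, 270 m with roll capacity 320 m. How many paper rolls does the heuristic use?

5

Sorted descending: 310, 270, 190, 150, 130, 120, 70, 60.
  310 → roll 1 (new)  [load 310/320]
  270 → roll 2 (new)  [load 270/320]
  190 → roll 3 (new)  [load 190/320]
  150 → roll 4 (new)  [load 150/320]
  130 → roll 3  [load 320/320]
  120 → roll 4  [load 270/320]
  70 → roll 5 (new)  [load 70/320]
  60 → roll 5  [load 130/320]
5 paper rolls opened.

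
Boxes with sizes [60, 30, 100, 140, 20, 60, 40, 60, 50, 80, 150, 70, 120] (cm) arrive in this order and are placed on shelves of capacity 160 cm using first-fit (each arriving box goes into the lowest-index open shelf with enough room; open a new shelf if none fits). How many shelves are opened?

7

  60 → shelf 1 (new)  [load 60/160]
  30 → shelf 1  [load 90/160]
  100 → shelf 2 (new)  [load 100/160]
  140 → shelf 3 (new)  [load 140/160]
  20 → shelf 1  [load 110/160]
  60 → shelf 2  [load 160/160]
  40 → shelf 1  [load 150/160]
  60 → shelf 4 (new)  [load 60/160]
  50 → shelf 4  [load 110/160]
  80 → shelf 5 (new)  [load 80/160]
  150 → shelf 6 (new)  [load 150/160]
  70 → shelf 5  [load 150/160]
  120 → shelf 7 (new)  [load 120/160]
7 shelves opened.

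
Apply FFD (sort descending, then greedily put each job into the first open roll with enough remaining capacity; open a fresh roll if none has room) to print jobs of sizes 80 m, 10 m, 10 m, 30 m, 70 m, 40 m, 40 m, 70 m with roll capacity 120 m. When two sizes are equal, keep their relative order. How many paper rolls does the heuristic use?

3

Sorted descending: 80, 70, 70, 40, 40, 30, 10, 10.
  80 → roll 1 (new)  [load 80/120]
  70 → roll 2 (new)  [load 70/120]
  70 → roll 3 (new)  [load 70/120]
  40 → roll 1  [load 120/120]
  40 → roll 2  [load 110/120]
  30 → roll 3  [load 100/120]
  10 → roll 2  [load 120/120]
  10 → roll 3  [load 110/120]
3 paper rolls opened.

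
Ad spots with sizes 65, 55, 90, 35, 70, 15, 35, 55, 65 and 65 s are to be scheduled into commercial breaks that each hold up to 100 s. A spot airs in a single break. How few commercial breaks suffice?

Total = 90 + 70 + 65 + 65 + 65 + 55 + 55 + 35 + 35 + 15 = 550 s.
Lower bound: ⌈550/100⌉ = 6 commercial breaks.
Also, 7 ad spots each exceed 50 s, and no two of those can share a break, so at least 7 commercial breaks are needed.
A packing using 7 commercial breaks:
  break 1: 90 = 90
  break 2: 70 + 15 = 85
  break 3: 65 + 35 = 100
  break 4: 65 + 35 = 100
  break 5: 65 = 65
  break 6: 55 = 55
  break 7: 55 = 55
This matches the lower bound, so 7 is optimal.

7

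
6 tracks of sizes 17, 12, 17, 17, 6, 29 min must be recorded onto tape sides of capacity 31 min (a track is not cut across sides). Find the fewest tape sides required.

4

Total = 29 + 17 + 17 + 17 + 12 + 6 = 98 min.
Lower bound: ⌈98/31⌉ = 4 tape sides.
A packing using 4 tape sides:
  side 1: 29 = 29
  side 2: 17 + 12 = 29
  side 3: 17 + 6 = 23
  side 4: 17 = 17
This matches the lower bound, so 4 is optimal.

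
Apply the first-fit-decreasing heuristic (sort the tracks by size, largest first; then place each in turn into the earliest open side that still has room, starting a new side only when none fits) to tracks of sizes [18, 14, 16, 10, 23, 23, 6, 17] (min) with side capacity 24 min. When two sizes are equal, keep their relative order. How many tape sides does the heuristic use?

Sorted descending: 23, 23, 18, 17, 16, 14, 10, 6.
  23 → side 1 (new)  [load 23/24]
  23 → side 2 (new)  [load 23/24]
  18 → side 3 (new)  [load 18/24]
  17 → side 4 (new)  [load 17/24]
  16 → side 5 (new)  [load 16/24]
  14 → side 6 (new)  [load 14/24]
  10 → side 6  [load 24/24]
  6 → side 3  [load 24/24]
6 tape sides opened.

6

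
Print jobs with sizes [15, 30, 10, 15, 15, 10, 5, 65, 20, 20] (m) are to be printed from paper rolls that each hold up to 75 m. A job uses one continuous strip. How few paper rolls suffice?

3

Total = 65 + 30 + 20 + 20 + 15 + 15 + 15 + 10 + 10 + 5 = 205 m.
Lower bound: ⌈205/75⌉ = 3 paper rolls.
A packing using 3 paper rolls:
  roll 1: 65 + 10 = 75
  roll 2: 30 + 20 + 20 + 5 = 75
  roll 3: 15 + 15 + 15 + 10 = 55
This matches the lower bound, so 3 is optimal.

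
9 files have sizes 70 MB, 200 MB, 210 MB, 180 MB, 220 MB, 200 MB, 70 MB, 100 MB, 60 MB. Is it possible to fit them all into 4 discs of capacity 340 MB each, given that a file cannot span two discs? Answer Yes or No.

Total = 1310 MB; ⌈1310/340⌉ = 4.
5 files each exceed half the capacity and cannot share a disc, forcing at least 5 discs.
At least 5 discs are required, but only 4 are allowed.

No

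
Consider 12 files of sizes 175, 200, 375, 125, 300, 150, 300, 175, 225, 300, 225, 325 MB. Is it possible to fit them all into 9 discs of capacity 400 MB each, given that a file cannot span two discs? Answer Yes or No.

A valid assignment using 9 discs:
  disc 1: 375 = 375
  disc 2: 325 = 325
  disc 3: 300 = 300
  disc 4: 300 = 300
  disc 5: 300 = 300
  disc 6: 225 + 175 = 400
  disc 7: 225 + 175 = 400
  disc 8: 200 + 150 = 350
  disc 9: 125 = 125
Every load is within 400 MB, so 9 discs suffice.

Yes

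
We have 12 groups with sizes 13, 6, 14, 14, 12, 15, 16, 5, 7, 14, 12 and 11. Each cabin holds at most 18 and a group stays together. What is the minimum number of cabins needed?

9

Total = 16 + 15 + 14 + 14 + 14 + 13 + 12 + 12 + 11 + 7 + 6 + 5 = 139.
Lower bound: ⌈139/18⌉ = 8 cabins.
Also, 9 groups each exceed 9, and no two of those can share a cabin, so at least 9 cabins are needed.
A packing using 9 cabins:
  cabin 1: 16 = 16
  cabin 2: 15 = 15
  cabin 3: 14 = 14
  cabin 4: 14 = 14
  cabin 5: 14 = 14
  cabin 6: 13 + 5 = 18
  cabin 7: 12 + 6 = 18
  cabin 8: 12 = 12
  cabin 9: 11 + 7 = 18
This matches the lower bound, so 9 is optimal.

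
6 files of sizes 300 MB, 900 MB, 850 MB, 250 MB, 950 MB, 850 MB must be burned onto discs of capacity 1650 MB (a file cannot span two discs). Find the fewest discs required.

4

Total = 950 + 900 + 850 + 850 + 300 + 250 = 4100 MB.
Lower bound: ⌈4100/1650⌉ = 3 discs.
Also, 4 files each exceed 825 MB, and no two of those can share a disc, so at least 4 discs are needed.
A packing using 4 discs:
  disc 1: 950 + 300 + 250 = 1500
  disc 2: 900 = 900
  disc 3: 850 = 850
  disc 4: 850 = 850
This matches the lower bound, so 4 is optimal.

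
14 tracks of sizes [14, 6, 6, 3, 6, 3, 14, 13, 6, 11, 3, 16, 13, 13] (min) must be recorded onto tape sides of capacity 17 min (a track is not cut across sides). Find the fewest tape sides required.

9

Total = 16 + 14 + 14 + 13 + 13 + 13 + 11 + 6 + 6 + 6 + 6 + 3 + 3 + 3 = 127 min.
Lower bound: ⌈127/17⌉ = 8 tape sides.
A packing using 9 tape sides:
  side 1: 16 = 16
  side 2: 14 + 3 = 17
  side 3: 14 + 3 = 17
  side 4: 13 + 3 = 16
  side 5: 13 = 13
  side 6: 13 = 13
  side 7: 11 + 6 = 17
  side 8: 6 + 6 = 12
  side 9: 6 = 6
No arrangement into 8 tape sides stays within capacity, so 9 is optimal.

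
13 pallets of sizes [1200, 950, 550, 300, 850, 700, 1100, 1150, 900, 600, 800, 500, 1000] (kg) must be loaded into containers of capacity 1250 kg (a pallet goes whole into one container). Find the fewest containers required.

Total = 1200 + 1150 + 1100 + 1000 + 950 + 900 + 850 + 800 + 700 + 600 + 550 + 500 + 300 = 10600 kg.
Lower bound: ⌈10600/1250⌉ = 9 containers.
A packing using 10 containers:
  container 1: 1200 = 1200
  container 2: 1150 = 1150
  container 3: 1100 = 1100
  container 4: 1000 = 1000
  container 5: 950 + 300 = 1250
  container 6: 900 = 900
  container 7: 850 = 850
  container 8: 800 = 800
  container 9: 700 + 550 = 1250
  container 10: 600 + 500 = 1100
No arrangement into 9 containers stays within capacity, so 10 is optimal.

10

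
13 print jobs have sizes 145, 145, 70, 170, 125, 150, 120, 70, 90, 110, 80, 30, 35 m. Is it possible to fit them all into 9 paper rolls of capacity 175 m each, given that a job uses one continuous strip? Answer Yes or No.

Yes

A valid assignment using 9 paper rolls:
  roll 1: 170 = 170
  roll 2: 150 = 150
  roll 3: 145 + 30 = 175
  roll 4: 145 = 145
  roll 5: 125 + 35 = 160
  roll 6: 120 = 120
  roll 7: 110 = 110
  roll 8: 90 + 80 = 170
  roll 9: 70 + 70 = 140
Every load is within 175 m, so 9 paper rolls suffice.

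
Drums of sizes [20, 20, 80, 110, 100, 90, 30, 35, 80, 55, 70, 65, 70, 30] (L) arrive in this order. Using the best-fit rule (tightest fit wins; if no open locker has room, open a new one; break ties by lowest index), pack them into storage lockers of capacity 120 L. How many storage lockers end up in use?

8

  20 → locker 1 (new)  [load 20/120]
  20 → locker 1  [load 40/120]
  80 → locker 1  [load 120/120]
  110 → locker 2 (new)  [load 110/120]
  100 → locker 3 (new)  [load 100/120]
  90 → locker 4 (new)  [load 90/120]
  30 → locker 4  [load 120/120]
  35 → locker 5 (new)  [load 35/120]
  80 → locker 5  [load 115/120]
  55 → locker 6 (new)  [load 55/120]
  70 → locker 7 (new)  [load 70/120]
  65 → locker 6  [load 120/120]
  70 → locker 8 (new)  [load 70/120]
  30 → locker 7  [load 100/120]
8 storage lockers opened.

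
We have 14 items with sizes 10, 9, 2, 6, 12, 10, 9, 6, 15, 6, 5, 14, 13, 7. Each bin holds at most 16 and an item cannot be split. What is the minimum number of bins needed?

Total = 15 + 14 + 13 + 12 + 10 + 10 + 9 + 9 + 7 + 6 + 6 + 6 + 5 + 2 = 124.
Lower bound: ⌈124/16⌉ = 8 bins.
A packing using 9 bins:
  bin 1: 15 = 15
  bin 2: 14 + 2 = 16
  bin 3: 13 = 13
  bin 4: 12 = 12
  bin 5: 10 + 6 = 16
  bin 6: 10 + 6 = 16
  bin 7: 9 + 7 = 16
  bin 8: 9 + 6 = 15
  bin 9: 5 = 5
No arrangement into 8 bins stays within capacity, so 9 is optimal.

9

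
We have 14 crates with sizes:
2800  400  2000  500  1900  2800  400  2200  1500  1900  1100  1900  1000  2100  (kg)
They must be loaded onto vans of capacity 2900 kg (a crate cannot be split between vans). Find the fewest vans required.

9

Total = 2800 + 2800 + 2200 + 2100 + 2000 + 1900 + 1900 + 1900 + 1500 + 1100 + 1000 + 500 + 400 + 400 = 22500 kg.
Lower bound: ⌈22500/2900⌉ = 8 vans.
Also, 9 crates each exceed 1450 kg, and no two of those can share a van, so at least 9 vans are needed.
A packing using 9 vans:
  van 1: 2800 = 2800
  van 2: 2800 = 2800
  van 3: 2200 + 500 = 2700
  van 4: 2100 + 400 + 400 = 2900
  van 5: 2000 = 2000
  van 6: 1900 + 1000 = 2900
  van 7: 1900 = 1900
  van 8: 1900 = 1900
  van 9: 1500 + 1100 = 2600
This matches the lower bound, so 9 is optimal.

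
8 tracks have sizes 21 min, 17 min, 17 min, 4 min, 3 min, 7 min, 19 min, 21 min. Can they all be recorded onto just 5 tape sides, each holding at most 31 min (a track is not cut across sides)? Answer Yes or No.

A valid assignment using 5 tape sides:
  side 1: 21 + 7 + 3 = 31
  side 2: 21 + 4 = 25
  side 3: 19 = 19
  side 4: 17 = 17
  side 5: 17 = 17
Every load is within 31 min, so 5 tape sides suffice.

Yes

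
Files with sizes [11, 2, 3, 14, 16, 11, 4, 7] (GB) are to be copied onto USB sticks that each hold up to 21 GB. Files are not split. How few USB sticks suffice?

4

Total = 16 + 14 + 11 + 11 + 7 + 4 + 3 + 2 = 68 GB.
Lower bound: ⌈68/21⌉ = 4 USB sticks.
A packing using 4 USB sticks:
  USB stick 1: 16 + 4 = 20
  USB stick 2: 14 + 7 = 21
  USB stick 3: 11 + 3 + 2 = 16
  USB stick 4: 11 = 11
This matches the lower bound, so 4 is optimal.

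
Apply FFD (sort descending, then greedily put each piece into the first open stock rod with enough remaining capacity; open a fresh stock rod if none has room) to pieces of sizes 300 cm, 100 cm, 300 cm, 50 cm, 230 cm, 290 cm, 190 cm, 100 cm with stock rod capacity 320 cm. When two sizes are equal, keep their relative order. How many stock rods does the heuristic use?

Sorted descending: 300, 300, 290, 230, 190, 100, 100, 50.
  300 → stock rod 1 (new)  [load 300/320]
  300 → stock rod 2 (new)  [load 300/320]
  290 → stock rod 3 (new)  [load 290/320]
  230 → stock rod 4 (new)  [load 230/320]
  190 → stock rod 5 (new)  [load 190/320]
  100 → stock rod 5  [load 290/320]
  100 → stock rod 6 (new)  [load 100/320]
  50 → stock rod 4  [load 280/320]
6 stock rods opened.

6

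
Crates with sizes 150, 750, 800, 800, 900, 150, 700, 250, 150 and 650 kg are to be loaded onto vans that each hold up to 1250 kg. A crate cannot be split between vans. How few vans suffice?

6

Total = 900 + 800 + 800 + 750 + 700 + 650 + 250 + 150 + 150 + 150 = 5300 kg.
Lower bound: ⌈5300/1250⌉ = 5 vans.
Also, 6 crates each exceed 625 kg, and no two of those can share a van, so at least 6 vans are needed.
A packing using 6 vans:
  van 1: 900 + 250 = 1150
  van 2: 800 + 150 + 150 + 150 = 1250
  van 3: 800 = 800
  van 4: 750 = 750
  van 5: 700 = 700
  van 6: 650 = 650
This matches the lower bound, so 6 is optimal.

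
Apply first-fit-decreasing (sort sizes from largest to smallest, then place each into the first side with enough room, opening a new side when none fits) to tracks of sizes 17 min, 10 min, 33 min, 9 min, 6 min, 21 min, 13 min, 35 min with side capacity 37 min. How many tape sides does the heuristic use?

5

Sorted descending: 35, 33, 21, 17, 13, 10, 9, 6.
  35 → side 1 (new)  [load 35/37]
  33 → side 2 (new)  [load 33/37]
  21 → side 3 (new)  [load 21/37]
  17 → side 4 (new)  [load 17/37]
  13 → side 3  [load 34/37]
  10 → side 4  [load 27/37]
  9 → side 4  [load 36/37]
  6 → side 5 (new)  [load 6/37]
5 tape sides opened.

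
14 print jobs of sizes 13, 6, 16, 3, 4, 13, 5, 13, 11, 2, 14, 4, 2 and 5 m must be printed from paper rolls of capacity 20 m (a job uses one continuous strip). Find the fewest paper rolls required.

6

Total = 16 + 14 + 13 + 13 + 13 + 11 + 6 + 5 + 5 + 4 + 4 + 3 + 2 + 2 = 111 m.
Lower bound: ⌈111/20⌉ = 6 paper rolls.
A packing using 6 paper rolls:
  roll 1: 16 + 4 = 20
  roll 2: 14 + 6 = 20
  roll 3: 13 + 5 + 2 = 20
  roll 4: 13 + 5 + 2 = 20
  roll 5: 13 + 4 + 3 = 20
  roll 6: 11 = 11
This matches the lower bound, so 6 is optimal.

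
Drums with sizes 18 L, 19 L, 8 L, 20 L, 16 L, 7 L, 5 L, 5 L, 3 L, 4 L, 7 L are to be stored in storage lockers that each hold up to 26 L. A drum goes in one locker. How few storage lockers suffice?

5

Total = 20 + 19 + 18 + 16 + 8 + 7 + 7 + 5 + 5 + 4 + 3 = 112 L.
Lower bound: ⌈112/26⌉ = 5 storage lockers.
A packing using 5 storage lockers:
  locker 1: 20 + 5 = 25
  locker 2: 19 + 7 = 26
  locker 3: 18 + 8 = 26
  locker 4: 16 + 7 + 3 = 26
  locker 5: 5 + 4 = 9
This matches the lower bound, so 5 is optimal.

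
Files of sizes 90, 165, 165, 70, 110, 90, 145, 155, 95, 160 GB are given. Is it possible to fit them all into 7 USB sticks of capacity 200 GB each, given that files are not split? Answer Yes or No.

No

Total = 1245 GB; ⌈1245/200⌉ = 7.
The bound of 7 does not rule out 7, but exhaustive search shows no assignment into 7 USB sticks of capacity 200 GB exists — the minimum is 8.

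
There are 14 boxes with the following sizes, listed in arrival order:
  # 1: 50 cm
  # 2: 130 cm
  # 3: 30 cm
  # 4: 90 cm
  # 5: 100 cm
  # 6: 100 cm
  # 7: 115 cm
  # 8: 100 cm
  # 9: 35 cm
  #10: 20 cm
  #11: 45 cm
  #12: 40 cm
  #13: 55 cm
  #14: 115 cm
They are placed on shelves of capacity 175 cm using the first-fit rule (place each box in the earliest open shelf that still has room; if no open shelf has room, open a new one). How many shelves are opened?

  50 → shelf 1 (new)  [load 50/175]
  130 → shelf 2 (new)  [load 130/175]
  30 → shelf 1  [load 80/175]
  90 → shelf 1  [load 170/175]
  100 → shelf 3 (new)  [load 100/175]
  100 → shelf 4 (new)  [load 100/175]
  115 → shelf 5 (new)  [load 115/175]
  100 → shelf 6 (new)  [load 100/175]
  35 → shelf 2  [load 165/175]
  20 → shelf 3  [load 120/175]
  45 → shelf 3  [load 165/175]
  40 → shelf 4  [load 140/175]
  55 → shelf 5  [load 170/175]
  115 → shelf 7 (new)  [load 115/175]
7 shelves opened.

7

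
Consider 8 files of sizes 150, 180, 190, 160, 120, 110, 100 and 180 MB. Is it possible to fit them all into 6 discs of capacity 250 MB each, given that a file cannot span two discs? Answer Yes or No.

A valid assignment using 6 discs:
  disc 1: 190 = 190
  disc 2: 180 = 180
  disc 3: 180 = 180
  disc 4: 160 = 160
  disc 5: 150 + 100 = 250
  disc 6: 120 + 110 = 230
Every load is within 250 MB, so 6 discs suffice.

Yes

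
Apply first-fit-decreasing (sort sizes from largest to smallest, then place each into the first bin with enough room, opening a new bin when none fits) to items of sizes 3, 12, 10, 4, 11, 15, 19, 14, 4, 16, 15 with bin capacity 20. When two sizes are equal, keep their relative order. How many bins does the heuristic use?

Sorted descending: 19, 16, 15, 15, 14, 12, 11, 10, 4, 4, 3.
  19 → bin 1 (new)  [load 19/20]
  16 → bin 2 (new)  [load 16/20]
  15 → bin 3 (new)  [load 15/20]
  15 → bin 4 (new)  [load 15/20]
  14 → bin 5 (new)  [load 14/20]
  12 → bin 6 (new)  [load 12/20]
  11 → bin 7 (new)  [load 11/20]
  10 → bin 8 (new)  [load 10/20]
  4 → bin 2  [load 20/20]
  4 → bin 3  [load 19/20]
  3 → bin 4  [load 18/20]
8 bins opened.

8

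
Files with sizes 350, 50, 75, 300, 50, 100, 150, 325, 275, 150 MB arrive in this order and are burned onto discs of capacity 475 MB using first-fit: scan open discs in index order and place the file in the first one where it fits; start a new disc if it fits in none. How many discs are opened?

4

  350 → disc 1 (new)  [load 350/475]
  50 → disc 1  [load 400/475]
  75 → disc 1  [load 475/475]
  300 → disc 2 (new)  [load 300/475]
  50 → disc 2  [load 350/475]
  100 → disc 2  [load 450/475]
  150 → disc 3 (new)  [load 150/475]
  325 → disc 3  [load 475/475]
  275 → disc 4 (new)  [load 275/475]
  150 → disc 4  [load 425/475]
4 discs opened.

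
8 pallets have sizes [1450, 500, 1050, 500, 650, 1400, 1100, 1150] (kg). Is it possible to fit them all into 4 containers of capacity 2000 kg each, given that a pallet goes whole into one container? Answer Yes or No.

No

Total = 7800 kg; ⌈7800/2000⌉ = 4.
5 pallets each exceed half the capacity and cannot share a container, forcing at least 5 containers.
At least 5 containers are required, but only 4 are allowed.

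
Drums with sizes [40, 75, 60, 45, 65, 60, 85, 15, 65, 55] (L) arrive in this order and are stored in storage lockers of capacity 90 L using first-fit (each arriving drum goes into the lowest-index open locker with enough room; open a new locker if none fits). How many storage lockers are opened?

8

  40 → locker 1 (new)  [load 40/90]
  75 → locker 2 (new)  [load 75/90]
  60 → locker 3 (new)  [load 60/90]
  45 → locker 1  [load 85/90]
  65 → locker 4 (new)  [load 65/90]
  60 → locker 5 (new)  [load 60/90]
  85 → locker 6 (new)  [load 85/90]
  15 → locker 2  [load 90/90]
  65 → locker 7 (new)  [load 65/90]
  55 → locker 8 (new)  [load 55/90]
8 storage lockers opened.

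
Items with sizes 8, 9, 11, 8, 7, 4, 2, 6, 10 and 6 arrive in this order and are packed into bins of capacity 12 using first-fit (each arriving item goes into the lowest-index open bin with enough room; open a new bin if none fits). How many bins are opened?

  8 → bin 1 (new)  [load 8/12]
  9 → bin 2 (new)  [load 9/12]
  11 → bin 3 (new)  [load 11/12]
  8 → bin 4 (new)  [load 8/12]
  7 → bin 5 (new)  [load 7/12]
  4 → bin 1  [load 12/12]
  2 → bin 2  [load 11/12]
  6 → bin 6 (new)  [load 6/12]
  10 → bin 7 (new)  [load 10/12]
  6 → bin 6  [load 12/12]
7 bins opened.

7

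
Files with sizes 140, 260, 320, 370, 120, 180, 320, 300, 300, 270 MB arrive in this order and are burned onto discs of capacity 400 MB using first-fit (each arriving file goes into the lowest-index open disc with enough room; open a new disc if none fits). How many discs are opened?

8

  140 → disc 1 (new)  [load 140/400]
  260 → disc 1  [load 400/400]
  320 → disc 2 (new)  [load 320/400]
  370 → disc 3 (new)  [load 370/400]
  120 → disc 4 (new)  [load 120/400]
  180 → disc 4  [load 300/400]
  320 → disc 5 (new)  [load 320/400]
  300 → disc 6 (new)  [load 300/400]
  300 → disc 7 (new)  [load 300/400]
  270 → disc 8 (new)  [load 270/400]
8 discs opened.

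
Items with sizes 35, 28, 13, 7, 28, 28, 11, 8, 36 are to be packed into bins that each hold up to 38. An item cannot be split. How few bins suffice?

Total = 36 + 35 + 28 + 28 + 28 + 13 + 11 + 8 + 7 = 194.
Lower bound: ⌈194/38⌉ = 6 bins.
A packing using 6 bins:
  bin 1: 36 = 36
  bin 2: 35 = 35
  bin 3: 28 + 8 = 36
  bin 4: 28 + 7 = 35
  bin 5: 28 = 28
  bin 6: 13 + 11 = 24
This matches the lower bound, so 6 is optimal.

6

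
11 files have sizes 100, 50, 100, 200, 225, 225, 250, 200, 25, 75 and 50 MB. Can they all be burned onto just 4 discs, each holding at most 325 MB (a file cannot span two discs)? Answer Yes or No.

Total = 1500 MB; ⌈1500/325⌉ = 5.
At least 5 discs are required, but only 4 are allowed.

No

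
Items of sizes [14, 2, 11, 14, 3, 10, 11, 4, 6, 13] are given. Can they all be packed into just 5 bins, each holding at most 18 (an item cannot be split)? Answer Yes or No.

Total = 88; ⌈88/18⌉ = 5.
6 items each exceed half the capacity and cannot share a bin, forcing at least 6 bins.
At least 6 bins are required, but only 5 are allowed.

No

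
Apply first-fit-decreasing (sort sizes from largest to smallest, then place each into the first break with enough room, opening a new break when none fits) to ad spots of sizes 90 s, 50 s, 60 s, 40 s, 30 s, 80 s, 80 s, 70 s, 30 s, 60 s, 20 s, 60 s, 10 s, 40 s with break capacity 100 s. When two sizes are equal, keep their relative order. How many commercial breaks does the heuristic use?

8

Sorted descending: 90, 80, 80, 70, 60, 60, 60, 50, 40, 40, 30, 30, 20, 10.
  90 → break 1 (new)  [load 90/100]
  80 → break 2 (new)  [load 80/100]
  80 → break 3 (new)  [load 80/100]
  70 → break 4 (new)  [load 70/100]
  60 → break 5 (new)  [load 60/100]
  60 → break 6 (new)  [load 60/100]
  60 → break 7 (new)  [load 60/100]
  50 → break 8 (new)  [load 50/100]
  40 → break 5  [load 100/100]
  40 → break 6  [load 100/100]
  30 → break 4  [load 100/100]
  30 → break 7  [load 90/100]
  20 → break 2  [load 100/100]
  10 → break 1  [load 100/100]
8 commercial breaks opened.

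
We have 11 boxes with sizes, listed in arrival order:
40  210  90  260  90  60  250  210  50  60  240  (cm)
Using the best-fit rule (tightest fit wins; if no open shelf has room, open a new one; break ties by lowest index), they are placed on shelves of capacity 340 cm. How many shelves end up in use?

5

  40 → shelf 1 (new)  [load 40/340]
  210 → shelf 1  [load 250/340]
  90 → shelf 1  [load 340/340]
  260 → shelf 2 (new)  [load 260/340]
  90 → shelf 3 (new)  [load 90/340]
  60 → shelf 2  [load 320/340]
  250 → shelf 3  [load 340/340]
  210 → shelf 4 (new)  [load 210/340]
  50 → shelf 4  [load 260/340]
  60 → shelf 4  [load 320/340]
  240 → shelf 5 (new)  [load 240/340]
5 shelves opened.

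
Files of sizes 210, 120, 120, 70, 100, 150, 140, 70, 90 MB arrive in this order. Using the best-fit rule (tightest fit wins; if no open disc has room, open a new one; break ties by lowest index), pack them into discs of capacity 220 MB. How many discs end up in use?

6

  210 → disc 1 (new)  [load 210/220]
  120 → disc 2 (new)  [load 120/220]
  120 → disc 3 (new)  [load 120/220]
  70 → disc 2  [load 190/220]
  100 → disc 3  [load 220/220]
  150 → disc 4 (new)  [load 150/220]
  140 → disc 5 (new)  [load 140/220]
  70 → disc 4  [load 220/220]
  90 → disc 6 (new)  [load 90/220]
6 discs opened.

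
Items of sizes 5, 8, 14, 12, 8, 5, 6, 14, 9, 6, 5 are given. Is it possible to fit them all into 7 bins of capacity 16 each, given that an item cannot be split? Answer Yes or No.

A valid assignment using 7 bins:
  bin 1: 14 = 14
  bin 2: 14 = 14
  bin 3: 12 = 12
  bin 4: 9 + 6 = 15
  bin 5: 8 + 8 = 16
  bin 6: 6 + 5 + 5 = 16
  bin 7: 5 = 5
Every load is within 16, so 7 bins suffice.

Yes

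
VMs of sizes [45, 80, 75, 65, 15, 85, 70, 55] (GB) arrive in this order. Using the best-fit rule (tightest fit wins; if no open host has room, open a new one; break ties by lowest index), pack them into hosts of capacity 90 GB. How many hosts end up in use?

7

  45 → host 1 (new)  [load 45/90]
  80 → host 2 (new)  [load 80/90]
  75 → host 3 (new)  [load 75/90]
  65 → host 4 (new)  [load 65/90]
  15 → host 3  [load 90/90]
  85 → host 5 (new)  [load 85/90]
  70 → host 6 (new)  [load 70/90]
  55 → host 7 (new)  [load 55/90]
7 hosts opened.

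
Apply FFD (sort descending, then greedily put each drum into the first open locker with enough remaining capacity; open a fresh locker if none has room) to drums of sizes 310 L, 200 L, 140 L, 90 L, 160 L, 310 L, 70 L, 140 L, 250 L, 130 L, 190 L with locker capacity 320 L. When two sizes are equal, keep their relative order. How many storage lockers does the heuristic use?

7

Sorted descending: 310, 310, 250, 200, 190, 160, 140, 140, 130, 90, 70.
  310 → locker 1 (new)  [load 310/320]
  310 → locker 2 (new)  [load 310/320]
  250 → locker 3 (new)  [load 250/320]
  200 → locker 4 (new)  [load 200/320]
  190 → locker 5 (new)  [load 190/320]
  160 → locker 6 (new)  [load 160/320]
  140 → locker 6  [load 300/320]
  140 → locker 7 (new)  [load 140/320]
  130 → locker 5  [load 320/320]
  90 → locker 4  [load 290/320]
  70 → locker 3  [load 320/320]
7 storage lockers opened.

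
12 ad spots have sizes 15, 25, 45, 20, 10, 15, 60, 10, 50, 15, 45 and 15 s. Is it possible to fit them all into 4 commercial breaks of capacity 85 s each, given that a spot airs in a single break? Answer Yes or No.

A valid assignment using 4 commercial breaks:
  break 1: 60 + 25 = 85
  break 2: 50 + 20 + 15 = 85
  break 3: 45 + 15 + 15 + 10 = 85
  break 4: 45 + 15 + 10 = 70
Every load is within 85 s, so 4 commercial breaks suffice.

Yes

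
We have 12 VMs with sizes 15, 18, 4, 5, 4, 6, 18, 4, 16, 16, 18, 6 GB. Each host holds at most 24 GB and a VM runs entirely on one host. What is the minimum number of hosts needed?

Total = 18 + 18 + 18 + 16 + 16 + 15 + 6 + 6 + 5 + 4 + 4 + 4 = 130 GB.
Lower bound: ⌈130/24⌉ = 6 hosts.
A packing using 6 hosts:
  host 1: 18 + 6 = 24
  host 2: 18 + 6 = 24
  host 3: 18 + 5 = 23
  host 4: 16 + 4 + 4 = 24
  host 5: 16 + 4 = 20
  host 6: 15 = 15
This matches the lower bound, so 6 is optimal.

6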